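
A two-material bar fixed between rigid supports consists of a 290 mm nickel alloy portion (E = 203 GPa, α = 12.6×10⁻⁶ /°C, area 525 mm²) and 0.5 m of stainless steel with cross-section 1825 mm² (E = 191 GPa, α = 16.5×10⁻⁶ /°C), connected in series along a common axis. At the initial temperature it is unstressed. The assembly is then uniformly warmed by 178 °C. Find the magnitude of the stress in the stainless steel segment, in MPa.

σ ≈ 279 MPa (compressive)

With the walls removed the bar would change length by δ_free = Σ αᵢΔT Lᵢ = 12.6×10⁻⁶×178×290 + 16.5×10⁻⁶×178×500 = 2.119 mm.
Since the ends are fixed, an axial force P builds up, equal in every segment, with P · Σ Lᵢ/(AᵢEᵢ) = δ_free.
The series flexibility is Σ Lᵢ/(AᵢEᵢ) = 290/(525×203×10³) + 500/(1825×191×10³) = 4.155×10⁻⁶ mm/N.
So P = 2.119 / 4.155×10⁻⁶ = 509.9 kN, compressive.
σ_{stainless steel} = P / A = 509900 / 1825 = 279.4 MPa.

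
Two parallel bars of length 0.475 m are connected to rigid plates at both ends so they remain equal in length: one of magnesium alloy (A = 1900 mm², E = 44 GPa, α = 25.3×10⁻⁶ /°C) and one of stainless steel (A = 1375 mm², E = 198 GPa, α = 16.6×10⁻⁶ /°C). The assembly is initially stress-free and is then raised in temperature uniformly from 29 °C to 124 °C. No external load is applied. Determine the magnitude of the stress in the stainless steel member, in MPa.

σ ≈ 38.4 MPa (tensile)

The magnesium alloy has the larger α, so on heating it would change length more than the stainless steel if both were free. The rigid plates force a common final length, so the magnesium alloy is put into compression and the stainless steel into tension, with equal and opposite forces P (no external load).
Compatibility of the two members (thermal + elastic change equal): (α₁ − α₂)ΔT = P·[1/(A₁E₁) + 1/(A₂E₂)].
|α₁ − α₂|·ΔT = 8.7×10⁻⁶ × 95 = 0.0008265.
1/(A₁E₁) + 1/(A₂E₂) = 1/(1900×44×10³) + 1/(1375×198×10³) = 1.563×10⁻⁸ N⁻¹.
P = 0.0008265 / 1.563×10⁻⁸ = 52860 N = 52.86 kN.
σ_{stainless steel} = P/A₂ = 52860/1375 = 38.45 MPa, tensile.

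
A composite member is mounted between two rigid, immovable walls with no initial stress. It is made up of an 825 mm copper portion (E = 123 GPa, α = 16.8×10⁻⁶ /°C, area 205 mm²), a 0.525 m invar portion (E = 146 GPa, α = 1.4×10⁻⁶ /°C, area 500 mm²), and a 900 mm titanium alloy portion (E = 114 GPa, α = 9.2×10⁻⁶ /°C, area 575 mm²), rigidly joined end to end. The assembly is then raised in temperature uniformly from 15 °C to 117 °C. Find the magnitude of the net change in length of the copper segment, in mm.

Free thermal expansion of the whole bar: Σ αᵢΔT Lᵢ = 16.8×10⁻⁶×102×825 + 1.4×10⁻⁶×102×525 + 9.2×10⁻⁶×102×900 = 2.333 mm.
Since the ends are fixed, an axial force P builds up, equal in every segment, with P · Σ Lᵢ/(AᵢEᵢ) = δ_free.
Σ Lᵢ/(AᵢEᵢ) = 825/(205×123×10³) + 525/(500×146×10³) + 900/(575×114×10³) = 5.364×10⁻⁵ mm/N.
Hence P = δ_free / Σ(L/AE) = 2.333/5.364×10⁻⁵ = 43.5 kN (compressive).
For the copper segment, free thermal change = 16.8×10⁻⁶×102×825 = 1.414 mm and elastic change from P = 43500×825/(205×123×10³) = 1.423 mm; these oppose, so the net change is 0.00948 mm (segment shortens).

|ΔL| ≈ 0.00948 mm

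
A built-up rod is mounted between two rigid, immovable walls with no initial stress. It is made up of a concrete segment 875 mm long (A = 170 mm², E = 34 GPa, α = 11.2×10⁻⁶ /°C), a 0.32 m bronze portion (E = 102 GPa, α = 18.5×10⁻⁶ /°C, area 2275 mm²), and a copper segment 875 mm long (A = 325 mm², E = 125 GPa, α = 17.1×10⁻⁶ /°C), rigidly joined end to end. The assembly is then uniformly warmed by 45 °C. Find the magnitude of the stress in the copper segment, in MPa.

Free thermal expansion of the whole bar: Σ αᵢΔT Lᵢ = 11.2×10⁻⁶×45×875 + 18.5×10⁻⁶×45×320 + 17.1×10⁻⁶×45×875 = 1.381 mm.
The rigid supports impose zero overall length change; the single axial force P common to all segments must satisfy P Σ Lᵢ/(AᵢEᵢ) = δ_free.
Σ Lᵢ/(AᵢEᵢ) = 875/(170×34×10³) + 320/(2275×102×10³) + 875/(325×125×10³) = 0.0001743 mm/N.
Hence P = δ_free / Σ(L/AE) = 1.381/0.0001743 = 7.921 kN (compressive).
σ_{copper} = P / A = 7921 / 325 = 24.37 MPa.

σ ≈ 24.4 MPa (compressive)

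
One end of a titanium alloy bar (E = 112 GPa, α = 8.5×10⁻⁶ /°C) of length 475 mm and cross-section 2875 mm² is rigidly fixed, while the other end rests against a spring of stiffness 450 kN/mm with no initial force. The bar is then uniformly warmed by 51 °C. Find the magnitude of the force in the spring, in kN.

If the spring were absent the bar would lengthen by αΔT L = 8.5×10⁻⁶ × 51 × 475 = 0.2059 mm.
Let P be the compressive force at the spring. The bar shortens elastically by PL/(AE) and the spring compresses by P/k; together these equal δ_free.
So P = δ_free / [L/(AE) + 1/k] = 0.2059 / [ 475/(2875×112×10³) + 1/(450×10³) ].
P = 0.2059 / 3.697×10⁻⁶ = 55690 N.

P ≈ 55.7 kN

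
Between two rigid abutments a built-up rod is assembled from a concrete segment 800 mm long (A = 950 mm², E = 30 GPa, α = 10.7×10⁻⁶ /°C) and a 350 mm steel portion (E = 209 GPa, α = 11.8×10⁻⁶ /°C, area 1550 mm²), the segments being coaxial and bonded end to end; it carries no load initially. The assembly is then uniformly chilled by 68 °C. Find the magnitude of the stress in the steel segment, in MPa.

σ ≈ 19.1 MPa (tensile)

Free thermal contraction of the whole bar: Σ αᵢΔT Lᵢ = 10.7×10⁻⁶×68×800 + 11.8×10⁻⁶×68×350 = 0.8629 mm.
The walls prevent any net length change, so an axial force P (same in every segment) develops. Compatibility: P · Σ Lᵢ/(AᵢEᵢ) = δ_free.
Σ Lᵢ/(AᵢEᵢ) = 800/(950×30×10³) + 350/(1550×209×10³) = 2.915×10⁻⁵ mm/N.
So P = 0.8629 / 2.915×10⁻⁵ = 29.6 kN, tensile.
σ_{steel} = P / A = 29600 / 1550 = 19.1 MPa.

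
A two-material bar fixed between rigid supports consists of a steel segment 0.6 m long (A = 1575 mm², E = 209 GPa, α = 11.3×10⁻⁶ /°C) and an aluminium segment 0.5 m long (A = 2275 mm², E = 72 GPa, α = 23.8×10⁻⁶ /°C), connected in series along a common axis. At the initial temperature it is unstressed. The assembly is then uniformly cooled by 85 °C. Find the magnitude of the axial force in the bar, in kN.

Free thermal contraction of the whole bar: Σ αᵢΔT Lᵢ = 11.3×10⁻⁶×85×600 + 23.8×10⁻⁶×85×500 = 1.588 mm.
The walls prevent any net length change, so an axial force P (same in every segment) develops. Compatibility: P · Σ Lᵢ/(AᵢEᵢ) = δ_free.
Σ Lᵢ/(AᵢEᵢ) = 600/(1575×209×10³) + 500/(2275×72×10³) = 4.875×10⁻⁶ mm/N.
So P = 1.588 / 4.875×10⁻⁶ = 325.7 kN, tensile.

P ≈ 326 kN (tensile)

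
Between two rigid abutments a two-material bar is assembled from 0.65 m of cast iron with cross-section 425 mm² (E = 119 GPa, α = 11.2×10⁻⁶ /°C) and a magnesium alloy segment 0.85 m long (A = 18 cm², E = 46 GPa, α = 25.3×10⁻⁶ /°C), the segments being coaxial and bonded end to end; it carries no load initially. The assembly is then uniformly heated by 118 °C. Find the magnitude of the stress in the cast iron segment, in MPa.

σ ≈ 346 MPa (compressive)

With the walls removed the bar would change length by δ_free = Σ αᵢΔT Lᵢ = 11.2×10⁻⁶×118×650 + 25.3×10⁻⁶×118×850 = 3.397 mm.
The rigid supports impose zero overall length change; the single axial force P common to all segments must satisfy P Σ Lᵢ/(AᵢEᵢ) = δ_free.
The series flexibility is Σ Lᵢ/(AᵢEᵢ) = 650/(425×119×10³) + 850/(1800×46×10³) = 2.312×10⁻⁵ mm/N.
P = 3.397 / 2.312×10⁻⁵ = 146900 N = 146.9 kN, compressive.
σ_{cast iron} = P / A = 146900 / 425 = 345.7 MPa.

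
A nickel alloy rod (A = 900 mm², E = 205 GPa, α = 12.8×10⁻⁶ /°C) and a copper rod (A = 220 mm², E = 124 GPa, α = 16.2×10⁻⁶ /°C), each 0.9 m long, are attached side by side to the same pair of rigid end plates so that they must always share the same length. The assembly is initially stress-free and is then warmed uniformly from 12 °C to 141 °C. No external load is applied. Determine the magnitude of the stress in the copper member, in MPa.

σ ≈ 47.4 MPa (compressive)

Both members must finish at the same length. With the larger α, the copper tends to over-expand; the plates restrain it, putting the copper in compression and the nickel alloy in tension. With no external load the two internal forces are equal and opposite, magnitude P.
Equating the net (thermal + elastic) strains gives |α₁ − α₂|·ΔT = P·[1/(A₁E₁) + 1/(A₂E₂)].
|α₁ − α₂|·ΔT = 3.4×10⁻⁶ × 129 = 0.0004386.
1/(A₁E₁) + 1/(A₂E₂) = 1/(900×205×10³) + 1/(220×124×10³) = 4.208×10⁻⁸ N⁻¹.
So P = 0.0004386 / 4.208×10⁻⁸ = 10.42 kN.
σ_{copper} = P/A₂ = 10420/220 = 47.38 MPa, compressive.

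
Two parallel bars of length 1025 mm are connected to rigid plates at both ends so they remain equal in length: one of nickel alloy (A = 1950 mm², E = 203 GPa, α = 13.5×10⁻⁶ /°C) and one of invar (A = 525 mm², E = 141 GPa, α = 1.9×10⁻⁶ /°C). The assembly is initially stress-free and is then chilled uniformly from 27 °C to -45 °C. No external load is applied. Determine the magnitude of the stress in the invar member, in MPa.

σ ≈ 99.2 MPa (compressive)

The nickel alloy has the larger α, so on cooling it would change length more than the invar if both were free. The rigid plates force a common final length, so the nickel alloy is put into tension and the invar into compression, with equal and opposite forces P (no external load).
Setting the final lengths equal and cancelling L: (α₁ − α₂)ΔT = P/(A₁E₁) + P/(A₂E₂).
|α₁ − α₂|·ΔT = 11.6×10⁻⁶ × 72 = 0.0008352.
1/(A₁E₁) + 1/(A₂E₂) = 1/(1950×203×10³) + 1/(525×141×10³) = 1.604×10⁻⁸ N⁻¹.
P = 0.0008352 / 1.604×10⁻⁸ = 52090 N = 52.09 kN.
σ_{invar} = P/A₂ = 52090/525 = 99.21 MPa, compressive.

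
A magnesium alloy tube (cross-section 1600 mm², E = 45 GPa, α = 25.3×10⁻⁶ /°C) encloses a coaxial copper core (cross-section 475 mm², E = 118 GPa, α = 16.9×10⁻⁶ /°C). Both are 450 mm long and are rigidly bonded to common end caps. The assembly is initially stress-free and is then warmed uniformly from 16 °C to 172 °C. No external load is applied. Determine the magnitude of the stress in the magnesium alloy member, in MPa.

Both members must finish at the same length. With the larger α, the magnesium alloy tends to over-expand; the plates restrain it, putting the magnesium alloy in compression and the copper in tension. With no external load the two internal forces are equal and opposite, magnitude P.
Compatibility of the two members (thermal + elastic change equal): (α₁ − α₂)ΔT = P·[1/(A₁E₁) + 1/(A₂E₂)].
|α₁ − α₂|·ΔT = 8.4×10⁻⁶ × 156 = 0.00131.
1/(A₁E₁) + 1/(A₂E₂) = 1/(1600×45×10³) + 1/(475×118×10³) = 3.173×10⁻⁸ N⁻¹.
P = 0.00131 / 3.173×10⁻⁸ = 41300 N = 41.3 kN.
σ_{magnesium alloy} = P/A₁ = 41300/1600 = 25.81 MPa, compressive.

σ ≈ 25.8 MPa (compressive)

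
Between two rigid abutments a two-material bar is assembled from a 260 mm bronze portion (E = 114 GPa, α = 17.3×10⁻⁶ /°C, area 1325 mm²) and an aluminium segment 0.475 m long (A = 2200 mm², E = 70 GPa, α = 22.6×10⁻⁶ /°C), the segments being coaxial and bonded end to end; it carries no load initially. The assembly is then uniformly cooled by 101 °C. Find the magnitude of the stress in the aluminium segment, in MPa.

σ ≈ 146 MPa (tensile)

Free thermal contraction of the whole bar: Σ αᵢΔT Lᵢ = 17.3×10⁻⁶×101×260 + 22.6×10⁻⁶×101×475 = 1.539 mm.
The rigid supports impose zero overall length change; the single axial force P common to all segments must satisfy P Σ Lᵢ/(AᵢEᵢ) = δ_free.
The series flexibility is Σ Lᵢ/(AᵢEᵢ) = 260/(1325×114×10³) + 475/(2200×70×10³) = 4.806×10⁻⁶ mm/N.
P = 1.539 / 4.806×10⁻⁶ = 320100 N = 320.1 kN, tensile.
σ_{aluminium} = P / A = 320100 / 2200 = 145.5 MPa.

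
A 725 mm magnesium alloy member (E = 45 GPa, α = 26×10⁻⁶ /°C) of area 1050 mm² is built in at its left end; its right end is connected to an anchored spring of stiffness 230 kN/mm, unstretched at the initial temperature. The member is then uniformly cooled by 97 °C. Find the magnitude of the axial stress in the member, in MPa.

The unrestrained thermal change is αΔT L = 26×10⁻⁶ × 97 × 725 = 1.828 mm.
With a force P in the spring, the elastic change of the member is PL/(AE) and that of the spring is P/k; compatibility requires their sum to equal δ_free.
So P = δ_free / [L/(AE) + 1/k] = 1.828 / [ 725/(1050×45×10³) + 1/(230×10³) ].
P = 1.828 / 1.969×10⁻⁵ = 92850 N.
σ = P/A = 92850/1050 = 88.43 MPa.

σ ≈ 88.4 MPa (tensile)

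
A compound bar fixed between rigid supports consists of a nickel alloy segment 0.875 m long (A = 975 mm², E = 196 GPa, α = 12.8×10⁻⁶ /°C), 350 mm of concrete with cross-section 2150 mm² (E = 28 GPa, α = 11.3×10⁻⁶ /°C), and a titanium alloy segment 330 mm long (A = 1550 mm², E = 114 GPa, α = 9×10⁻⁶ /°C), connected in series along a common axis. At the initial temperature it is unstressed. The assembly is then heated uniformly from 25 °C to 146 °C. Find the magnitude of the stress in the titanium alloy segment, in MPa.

σ ≈ 115 MPa (compressive)

If the supports were absent, the total length change would be Σ αᵢΔT Lᵢ = 12.8×10⁻⁶×121×875 + 11.3×10⁻⁶×121×350 + 9×10⁻⁶×121×330 = 2.193 mm.
The rigid supports impose zero overall length change; the single axial force P common to all segments must satisfy P Σ Lᵢ/(AᵢEᵢ) = δ_free.
Σ Lᵢ/(AᵢEᵢ) = 875/(975×196×10³) + 350/(2150×28×10³) + 330/(1550×114×10³) = 1.226×10⁻⁵ mm/N.
Hence P = δ_free / Σ(L/AE) = 2.193/1.226×10⁻⁵ = 178.9 kN (compressive).
σ_{titanium alloy} = P / A = 178900 / 1550 = 115.4 MPa.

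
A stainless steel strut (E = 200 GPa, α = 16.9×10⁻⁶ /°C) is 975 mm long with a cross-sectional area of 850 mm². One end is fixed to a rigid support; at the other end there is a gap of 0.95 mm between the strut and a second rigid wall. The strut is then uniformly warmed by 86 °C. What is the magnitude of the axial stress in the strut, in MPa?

σ ≈ 95.8 MPa (compressive)

Free thermal elongation = αΔT L = 16.9×10⁻⁶ × 86 × 975 = 1.417 mm.
After closing the 0.95 mm clearance, 1.417 − 0.95 = 0.4671 mm of expansion remains to be suppressed by the wall.
That suppressed elongation corresponds to σ = E·Δ/L = 200×10³ × 0.4671/975 = 95.81 MPa.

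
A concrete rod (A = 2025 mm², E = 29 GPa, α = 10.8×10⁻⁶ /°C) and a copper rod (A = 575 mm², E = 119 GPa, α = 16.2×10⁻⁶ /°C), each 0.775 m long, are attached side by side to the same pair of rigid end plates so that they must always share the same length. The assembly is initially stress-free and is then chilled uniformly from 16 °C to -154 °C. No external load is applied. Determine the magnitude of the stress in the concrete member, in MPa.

Both members must finish at the same length. With the larger α, the copper tends to over-contract; the plates restrain it, putting the copper in tension and the concrete in compression. With no external load the two internal forces are equal and opposite, magnitude P.
Equating the net (thermal + elastic) strains gives |α₁ − α₂|·ΔT = P·[1/(A₁E₁) + 1/(A₂E₂)].
|α₁ − α₂|·ΔT = 5.4×10⁻⁶ × 170 = 0.000918.
1/(A₁E₁) + 1/(A₂E₂) = 1/(2025×29×10³) + 1/(575×119×10³) = 3.164×10⁻⁸ N⁻¹.
So P = 0.000918 / 3.164×10⁻⁸ = 29.01 kN.
σ_{concrete} = P/A₁ = 29010/2025 = 14.33 MPa, compressive.

σ ≈ 14.3 MPa (compressive)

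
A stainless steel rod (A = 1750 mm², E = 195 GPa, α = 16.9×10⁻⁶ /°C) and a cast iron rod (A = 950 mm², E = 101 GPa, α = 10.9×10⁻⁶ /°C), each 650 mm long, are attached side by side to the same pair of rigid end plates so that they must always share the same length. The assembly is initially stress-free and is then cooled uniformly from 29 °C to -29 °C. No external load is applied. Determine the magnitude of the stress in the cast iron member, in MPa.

Both members must finish at the same length. With the larger α, the stainless steel tends to over-contract; the plates restrain it, putting the stainless steel in tension and the cast iron in compression. With no external load the two internal forces are equal and opposite, magnitude P.
Equating the net (thermal + elastic) strains gives |α₁ − α₂|·ΔT = P·[1/(A₁E₁) + 1/(A₂E₂)].
|α₁ − α₂|·ΔT = 6×10⁻⁶ × 58 = 0.000348.
1/(A₁E₁) + 1/(A₂E₂) = 1/(1750×195×10³) + 1/(950×101×10³) = 1.335×10⁻⁸ N⁻¹.
So P = 0.000348 / 1.335×10⁻⁸ = 26.06 kN.
σ_{cast iron} = P/A₂ = 26060/950 = 27.43 MPa, compressive.

σ ≈ 27.4 MPa (compressive)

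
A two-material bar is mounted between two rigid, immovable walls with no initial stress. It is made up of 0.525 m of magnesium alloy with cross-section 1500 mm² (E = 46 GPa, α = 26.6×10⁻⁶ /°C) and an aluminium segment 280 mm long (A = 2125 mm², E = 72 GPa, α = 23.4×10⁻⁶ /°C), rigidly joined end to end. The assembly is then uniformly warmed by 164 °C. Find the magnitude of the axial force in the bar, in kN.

P ≈ 356 kN (compressive)

With the walls removed the bar would change length by δ_free = Σ αᵢΔT Lᵢ = 26.6×10⁻⁶×164×525 + 23.4×10⁻⁶×164×280 = 3.365 mm.
The rigid supports impose zero overall length change; the single axial force P common to all segments must satisfy P Σ Lᵢ/(AᵢEᵢ) = δ_free.
Σ Lᵢ/(AᵢEᵢ) = 525/(1500×46×10³) + 280/(2125×72×10³) = 9.439×10⁻⁶ mm/N.
So P = 3.365 / 9.439×10⁻⁶ = 356.5 kN, compressive.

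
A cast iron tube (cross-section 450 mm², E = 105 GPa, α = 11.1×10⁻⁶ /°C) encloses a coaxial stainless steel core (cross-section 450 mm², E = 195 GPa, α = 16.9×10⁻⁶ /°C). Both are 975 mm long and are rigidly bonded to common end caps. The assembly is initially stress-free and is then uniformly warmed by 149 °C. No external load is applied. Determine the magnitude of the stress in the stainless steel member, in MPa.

The stainless steel has the larger α, so on heating it would change length more than the cast iron if both were free. The rigid plates force a common final length, so the stainless steel is put into compression and the cast iron into tension, with equal and opposite forces P (no external load).
Compatibility of the two members (thermal + elastic change equal): (α₁ − α₂)ΔT = P·[1/(A₁E₁) + 1/(A₂E₂)].
|α₁ − α₂|·ΔT = 5.8×10⁻⁶ × 149 = 0.0008642.
1/(A₁E₁) + 1/(A₂E₂) = 1/(450×105×10³) + 1/(450×195×10³) = 3.256×10⁻⁸ N⁻¹.
P = 0.0008642 / 3.256×10⁻⁸ = 26540 N = 26.54 kN.
σ_{stainless steel} = P/A₂ = 26540/450 = 58.98 MPa, compressive.

σ ≈ 59 MPa (compressive)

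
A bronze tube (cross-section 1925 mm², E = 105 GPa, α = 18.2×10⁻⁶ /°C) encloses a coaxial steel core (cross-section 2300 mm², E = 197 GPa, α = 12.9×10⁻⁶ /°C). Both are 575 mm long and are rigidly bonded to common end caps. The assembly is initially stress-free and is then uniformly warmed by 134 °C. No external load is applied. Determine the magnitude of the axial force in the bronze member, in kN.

P ≈ 99.3 kN (compressive in the bronze)

Equilibrium of a rigid end plate with no external load gives equal and opposite internal forces ±P in the two members. Since α_{bronze} > α_{steel}, heating drives the bronze into compression and the steel into tension.
Setting the final lengths equal and cancelling L: (α₁ − α₂)ΔT = P/(A₁E₁) + P/(A₂E₂).
|α₁ − α₂|·ΔT = 5.3×10⁻⁶ × 134 = 0.0007102.
1/(A₁E₁) + 1/(A₂E₂) = 1/(1925×105×10³) + 1/(2300×197×10³) = 7.154×10⁻⁹ N⁻¹.
So P = 0.0007102 / 7.154×10⁻⁹ = 99.27 kN.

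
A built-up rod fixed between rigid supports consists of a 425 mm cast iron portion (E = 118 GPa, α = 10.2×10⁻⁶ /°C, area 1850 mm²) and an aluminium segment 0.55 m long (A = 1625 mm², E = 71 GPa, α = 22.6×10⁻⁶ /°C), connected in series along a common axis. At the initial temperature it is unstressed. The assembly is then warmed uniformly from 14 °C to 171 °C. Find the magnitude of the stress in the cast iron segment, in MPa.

Free thermal expansion of the whole bar: Σ αᵢΔT Lᵢ = 10.2×10⁻⁶×157×425 + 22.6×10⁻⁶×157×550 = 2.632 mm.
The rigid supports impose zero overall length change; the single axial force P common to all segments must satisfy P Σ Lᵢ/(AᵢEᵢ) = δ_free.
Σ Lᵢ/(AᵢEᵢ) = 425/(1850×118×10³) + 550/(1625×71×10³) = 6.714×10⁻⁶ mm/N.
P = 2.632 / 6.714×10⁻⁶ = 392000 N = 392 kN, compressive.
σ_{cast iron} = P / A = 392000 / 1850 = 211.9 MPa.

σ ≈ 212 MPa (compressive)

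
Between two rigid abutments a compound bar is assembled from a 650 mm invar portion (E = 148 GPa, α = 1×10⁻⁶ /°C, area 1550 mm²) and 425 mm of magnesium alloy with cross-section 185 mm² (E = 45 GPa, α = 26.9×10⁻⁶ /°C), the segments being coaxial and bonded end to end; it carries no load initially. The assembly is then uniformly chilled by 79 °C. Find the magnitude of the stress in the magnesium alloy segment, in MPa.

σ ≈ 95.8 MPa (tensile)

If the supports were absent, the total length change would be Σ αᵢΔT Lᵢ = 1×10⁻⁶×79×650 + 26.9×10⁻⁶×79×425 = 0.9545 mm.
The rigid supports impose zero overall length change; the single axial force P common to all segments must satisfy P Σ Lᵢ/(AᵢEᵢ) = δ_free.
The series flexibility is Σ Lᵢ/(AᵢEᵢ) = 650/(1550×148×10³) + 425/(185×45×10³) = 5.388×10⁻⁵ mm/N.
P = 0.9545 / 5.388×10⁻⁵ = 17710 N = 17.71 kN, tensile.
σ_{magnesium alloy} = P / A = 17710 / 185 = 95.75 MPa.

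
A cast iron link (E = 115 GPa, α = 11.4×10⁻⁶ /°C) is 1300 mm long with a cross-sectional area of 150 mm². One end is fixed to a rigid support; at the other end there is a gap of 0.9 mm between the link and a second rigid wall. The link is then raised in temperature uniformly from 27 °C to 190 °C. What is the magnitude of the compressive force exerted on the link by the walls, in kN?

P ≈ 20.1 kN

Free thermal elongation = αΔT L = 11.4×10⁻⁶ × 163 × 1300 = 2.416 mm.
After closing the 0.9 mm clearance, 2.416 − 0.9 = 1.516 mm of expansion remains to be suppressed by the wall.
That suppressed elongation corresponds to σ = E·Δ/L = 115×10³ × 1.516/1300 = 134.1 MPa.
Force on the wall = σA = 134.1 × 150 mm² = 20.11 kN.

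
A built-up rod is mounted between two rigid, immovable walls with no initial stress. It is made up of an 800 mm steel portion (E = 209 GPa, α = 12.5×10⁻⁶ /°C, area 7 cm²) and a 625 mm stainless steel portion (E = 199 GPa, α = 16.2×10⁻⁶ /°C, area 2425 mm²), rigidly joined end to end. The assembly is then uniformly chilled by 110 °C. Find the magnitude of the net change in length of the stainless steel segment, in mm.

Free thermal contraction of the whole bar: Σ αᵢΔT Lᵢ = 12.5×10⁻⁶×110×800 + 16.2×10⁻⁶×110×625 = 2.214 mm.
Since the ends are fixed, an axial force P builds up, equal in every segment, with P · Σ Lᵢ/(AᵢEᵢ) = δ_free.
The series flexibility is Σ Lᵢ/(AᵢEᵢ) = 800/(700×209×10³) + 625/(2425×199×10³) = 6.763×10⁻⁶ mm/N.
P = 2.214 / 6.763×10⁻⁶ = 327300 N = 327.3 kN, tensile.
For the stainless steel segment, free thermal change = 16.2×10⁻⁶×110×625 = 1.114 mm and elastic change from P = 327300×625/(2425×199×10³) = 0.4239 mm; these oppose, so the net change is 0.69 mm (segment shortens).

|ΔL| ≈ 0.69 mm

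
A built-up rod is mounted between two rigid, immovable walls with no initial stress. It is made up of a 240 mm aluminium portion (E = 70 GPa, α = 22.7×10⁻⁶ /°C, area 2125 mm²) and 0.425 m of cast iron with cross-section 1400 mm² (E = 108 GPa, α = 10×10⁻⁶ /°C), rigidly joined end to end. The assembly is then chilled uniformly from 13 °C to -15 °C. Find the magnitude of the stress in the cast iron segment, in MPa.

Free thermal contraction of the whole bar: Σ αᵢΔT Lᵢ = 22.7×10⁻⁶×28×240 + 10×10⁻⁶×28×425 = 0.2715 mm.
Since the ends are fixed, an axial force P builds up, equal in every segment, with P · Σ Lᵢ/(AᵢEᵢ) = δ_free.
The series flexibility is Σ Lᵢ/(AᵢEᵢ) = 240/(2125×70×10³) + 425/(1400×108×10³) = 4.424×10⁻⁶ mm/N.
Hence P = δ_free / Σ(L/AE) = 0.2715/4.424×10⁻⁶ = 61.38 kN (tensile).
σ_{cast iron} = P / A = 61380 / 1400 = 43.84 MPa.

σ ≈ 43.8 MPa (tensile)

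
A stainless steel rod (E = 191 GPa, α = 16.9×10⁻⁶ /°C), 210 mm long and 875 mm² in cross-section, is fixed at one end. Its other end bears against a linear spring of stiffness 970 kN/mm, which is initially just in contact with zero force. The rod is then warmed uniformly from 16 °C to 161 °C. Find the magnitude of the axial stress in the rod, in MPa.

The unrestrained thermal change is αΔT L = 16.9×10⁻⁶ × 145 × 210 = 0.5146 mm.
Let P be the compressive force at the spring. The rod shortens elastically by PL/(AE) and the spring compresses by P/k; together these equal δ_free.
P [ L/(AE) + 1/k ] = δ_free → P [ 210/(875×191×10³) + 1/(970×10³) ] = 0.5146.
P = 0.5146 / 2.287×10⁻⁶ = 225000 N.
σ = P/A = 225000/875 = 257.1 MPa.

σ ≈ 257 MPa (compressive)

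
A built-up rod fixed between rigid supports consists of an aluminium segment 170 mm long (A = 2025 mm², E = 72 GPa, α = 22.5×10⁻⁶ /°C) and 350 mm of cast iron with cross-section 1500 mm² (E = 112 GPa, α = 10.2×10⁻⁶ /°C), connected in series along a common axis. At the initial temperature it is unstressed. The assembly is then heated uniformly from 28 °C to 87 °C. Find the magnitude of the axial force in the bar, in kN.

P ≈ 134 kN (compressive)

With the walls removed the bar would change length by δ_free = Σ αᵢΔT Lᵢ = 22.5×10⁻⁶×59×170 + 10.2×10⁻⁶×59×350 = 0.4363 mm.
The rigid supports impose zero overall length change; the single axial force P common to all segments must satisfy P Σ Lᵢ/(AᵢEᵢ) = δ_free.
The series flexibility is Σ Lᵢ/(AᵢEᵢ) = 170/(2025×72×10³) + 350/(1500×112×10³) = 3.249×10⁻⁶ mm/N.
Hence P = δ_free / Σ(L/AE) = 0.4363/3.249×10⁻⁶ = 134.3 kN (compressive).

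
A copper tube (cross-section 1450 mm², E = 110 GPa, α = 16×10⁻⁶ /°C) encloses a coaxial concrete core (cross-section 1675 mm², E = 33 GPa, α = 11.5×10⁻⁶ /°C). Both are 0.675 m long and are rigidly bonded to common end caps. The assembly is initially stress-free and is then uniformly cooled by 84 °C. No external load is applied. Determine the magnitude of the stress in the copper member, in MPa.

Equilibrium of a rigid end plate with no external load gives equal and opposite internal forces ±P in the two members. Since α_{copper} > α_{concrete}, cooling drives the copper into tension and the concrete into compression.
Compatibility of the two members (thermal + elastic change equal): (α₁ − α₂)ΔT = P·[1/(A₁E₁) + 1/(A₂E₂)].
|α₁ − α₂|·ΔT = 4.5×10⁻⁶ × 84 = 0.000378.
1/(A₁E₁) + 1/(A₂E₂) = 1/(1450×110×10³) + 1/(1675×33×10³) = 2.436×10⁻⁸ N⁻¹.
P = 0.000378 / 2.436×10⁻⁸ = 15520 N = 15.52 kN.
σ_{copper} = P/A₁ = 15520/1450 = 10.7 MPa, tensile.

σ ≈ 10.7 MPa (tensile)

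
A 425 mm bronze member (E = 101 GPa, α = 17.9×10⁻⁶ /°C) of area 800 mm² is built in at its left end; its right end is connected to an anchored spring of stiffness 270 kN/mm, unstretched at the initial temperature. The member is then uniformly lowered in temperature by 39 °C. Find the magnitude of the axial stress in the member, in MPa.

σ ≈ 41.4 MPa (tensile)

Free thermal contraction: δ_free = αΔT L = 17.9×10⁻⁶ × 39 × 425 = 0.2967 mm.
Let P be the tensile force in the spring. The member extends elastically by PL/(AE) and the spring stretches by P/k; together these equal δ_free.
P [ L/(AE) + 1/k ] = δ_free → P [ 425/(800×101×10³) + 1/(270×10³) ] = 0.2967.
P = 0.2967 / 8.964×10⁻⁶ = 33100 N.
σ = P/A = 33100/800 = 41.37 MPa.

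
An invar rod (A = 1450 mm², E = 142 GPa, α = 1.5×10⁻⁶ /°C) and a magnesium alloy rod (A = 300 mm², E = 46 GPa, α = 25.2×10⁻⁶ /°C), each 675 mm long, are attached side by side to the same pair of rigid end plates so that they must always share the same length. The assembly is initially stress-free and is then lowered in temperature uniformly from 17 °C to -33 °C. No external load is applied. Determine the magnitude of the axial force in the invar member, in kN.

P ≈ 15.3 kN (compressive in the invar)

Both members must finish at the same length. With the larger α, the magnesium alloy tends to over-contract; the plates restrain it, putting the magnesium alloy in tension and the invar in compression. With no external load the two internal forces are equal and opposite, magnitude P.
Equating the net (thermal + elastic) strains gives |α₁ − α₂|·ΔT = P·[1/(A₁E₁) + 1/(A₂E₂)].
|α₁ − α₂|·ΔT = 23.7×10⁻⁶ × 50 = 0.001185.
1/(A₁E₁) + 1/(A₂E₂) = 1/(1450×142×10³) + 1/(300×46×10³) = 7.732×10⁻⁸ N⁻¹.
P = 0.001185 / 7.732×10⁻⁸ = 15330 N = 15.33 kN.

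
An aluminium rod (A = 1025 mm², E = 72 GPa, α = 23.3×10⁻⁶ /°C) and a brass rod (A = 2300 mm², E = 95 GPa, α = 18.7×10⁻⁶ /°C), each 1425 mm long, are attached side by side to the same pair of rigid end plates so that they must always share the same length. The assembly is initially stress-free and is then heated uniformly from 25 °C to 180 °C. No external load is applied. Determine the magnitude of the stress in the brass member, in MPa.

Equilibrium of a rigid end plate with no external load gives equal and opposite internal forces ±P in the two members. Since α_{aluminium} > α_{brass}, heating drives the aluminium into compression and the brass into tension.
Compatibility of the two members (thermal + elastic change equal): (α₁ − α₂)ΔT = P·[1/(A₁E₁) + 1/(A₂E₂)].
|α₁ − α₂|·ΔT = 4.6×10⁻⁶ × 155 = 0.000713.
1/(A₁E₁) + 1/(A₂E₂) = 1/(1025×72×10³) + 1/(2300×95×10³) = 1.813×10⁻⁸ N⁻¹.
So P = 0.000713 / 1.813×10⁻⁸ = 39.33 kN.
σ_{brass} = P/A₂ = 39330/2300 = 17.1 MPa, tensile.

σ ≈ 17.1 MPa (tensile)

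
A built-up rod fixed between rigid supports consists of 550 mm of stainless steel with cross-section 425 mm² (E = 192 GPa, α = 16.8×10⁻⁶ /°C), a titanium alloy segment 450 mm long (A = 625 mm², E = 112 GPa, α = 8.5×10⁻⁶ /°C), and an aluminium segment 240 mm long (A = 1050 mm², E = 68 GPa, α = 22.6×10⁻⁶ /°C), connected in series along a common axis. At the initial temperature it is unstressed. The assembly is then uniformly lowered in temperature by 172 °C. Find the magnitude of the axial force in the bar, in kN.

P ≈ 192 kN (tensile)

If the supports were absent, the total length change would be Σ αᵢΔT Lᵢ = 16.8×10⁻⁶×172×550 + 8.5×10⁻⁶×172×450 + 22.6×10⁻⁶×172×240 = 3.18 mm.
The rigid supports impose zero overall length change; the single axial force P common to all segments must satisfy P Σ Lᵢ/(AᵢEᵢ) = δ_free.
Σ Lᵢ/(AᵢEᵢ) = 550/(425×192×10³) + 450/(625×112×10³) + 240/(1050×68×10³) = 1.653×10⁻⁵ mm/N.
P = 3.18 / 1.653×10⁻⁵ = 192400 N = 192.4 kN, tensile.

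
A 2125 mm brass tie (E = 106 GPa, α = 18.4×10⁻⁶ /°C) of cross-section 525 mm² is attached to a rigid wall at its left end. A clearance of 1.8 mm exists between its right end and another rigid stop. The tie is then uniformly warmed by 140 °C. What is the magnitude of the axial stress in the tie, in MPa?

σ ≈ 183 MPa (compressive)

Free thermal elongation = αΔT L = 18.4×10⁻⁶ × 140 × 2125 = 5.474 mm.
This exceeds the 1.8 mm gap, so the wall pushes back. The portion of expansion that must be recovered elastically is δ_free − gap = 5.474 − 1.8 = 3.674 mm.
That suppressed elongation corresponds to σ = E·Δ/L = 106×10³ × 3.674/2125 = 183.3 MPa.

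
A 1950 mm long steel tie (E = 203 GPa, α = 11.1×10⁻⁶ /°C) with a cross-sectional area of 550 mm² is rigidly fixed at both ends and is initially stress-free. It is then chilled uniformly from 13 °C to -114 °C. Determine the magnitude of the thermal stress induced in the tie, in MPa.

σ ≈ 286 MPa (tensile)

With length fixed, the mechanical strain must cancel the thermal strain αΔT = 11.1×10⁻⁶ × 127 = 1409.7×10⁻⁶.
Hence σ = E·αΔT = 203×10³ × 1409.7×10⁻⁶ = 286.2 MPa, tensile.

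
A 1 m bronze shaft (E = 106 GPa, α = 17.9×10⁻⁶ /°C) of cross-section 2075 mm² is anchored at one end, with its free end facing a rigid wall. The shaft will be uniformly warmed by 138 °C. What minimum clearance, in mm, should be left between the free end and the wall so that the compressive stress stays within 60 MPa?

With no wall the shaft would lengthen by αΔT L = 17.9×10⁻⁶ × 138 × 1000 = 2.47 mm.
A stress of 60 MPa corresponds to the wall pushing the shaft back by σL/E = 60×1000/(106×10³) = 0.566 mm.
The gap must absorb the remainder: g_min = 2.47 − 0.566 = 1.904 mm.

g ≈ 1.9 mm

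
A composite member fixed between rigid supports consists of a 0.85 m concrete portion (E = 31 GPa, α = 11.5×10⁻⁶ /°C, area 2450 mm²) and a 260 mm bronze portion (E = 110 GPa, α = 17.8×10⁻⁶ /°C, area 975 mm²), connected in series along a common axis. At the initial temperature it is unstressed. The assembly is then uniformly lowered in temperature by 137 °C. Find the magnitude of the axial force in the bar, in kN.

Free thermal contraction of the whole bar: Σ αᵢΔT Lᵢ = 11.5×10⁻⁶×137×850 + 17.8×10⁻⁶×137×260 = 1.973 mm.
The walls prevent any net length change, so an axial force P (same in every segment) develops. Compatibility: P · Σ Lᵢ/(AᵢEᵢ) = δ_free.
The series flexibility is Σ Lᵢ/(AᵢEᵢ) = 850/(2450×31×10³) + 260/(975×110×10³) = 1.362×10⁻⁵ mm/N.
P = 1.973 / 1.362×10⁻⁵ = 144900 N = 144.9 kN, tensile.

P ≈ 145 kN (tensile)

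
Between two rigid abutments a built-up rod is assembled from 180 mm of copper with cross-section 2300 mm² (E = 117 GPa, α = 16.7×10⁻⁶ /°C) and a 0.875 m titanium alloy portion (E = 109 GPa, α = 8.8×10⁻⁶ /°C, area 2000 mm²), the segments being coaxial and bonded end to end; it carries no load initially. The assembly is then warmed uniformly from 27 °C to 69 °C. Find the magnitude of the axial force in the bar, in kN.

P ≈ 96 kN (compressive)

Free thermal expansion of the whole bar: Σ αᵢΔT Lᵢ = 16.7×10⁻⁶×42×180 + 8.8×10⁻⁶×42×875 = 0.4497 mm.
Since the ends are fixed, an axial force P builds up, equal in every segment, with P · Σ Lᵢ/(AᵢEᵢ) = δ_free.
The series flexibility is Σ Lᵢ/(AᵢEᵢ) = 180/(2300×117×10³) + 875/(2000×109×10³) = 4.683×10⁻⁶ mm/N.
P = 0.4497 / 4.683×10⁻⁶ = 96020 N = 96.02 kN, compressive.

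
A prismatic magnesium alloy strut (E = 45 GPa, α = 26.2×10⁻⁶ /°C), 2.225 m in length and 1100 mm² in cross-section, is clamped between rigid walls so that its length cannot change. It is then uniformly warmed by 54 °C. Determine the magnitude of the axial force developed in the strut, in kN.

P ≈ 70 kN (compressive)

Full restraint means ε = 0, so the stress is σ = EαΔT = 45×10³ × 26.2×10⁻⁶ × 54 = 63.67 MPa.
P = AEαΔT = 1100 × 45×10³ × 26.2×10⁻⁶ × 54 = 70.03 kN (compressive).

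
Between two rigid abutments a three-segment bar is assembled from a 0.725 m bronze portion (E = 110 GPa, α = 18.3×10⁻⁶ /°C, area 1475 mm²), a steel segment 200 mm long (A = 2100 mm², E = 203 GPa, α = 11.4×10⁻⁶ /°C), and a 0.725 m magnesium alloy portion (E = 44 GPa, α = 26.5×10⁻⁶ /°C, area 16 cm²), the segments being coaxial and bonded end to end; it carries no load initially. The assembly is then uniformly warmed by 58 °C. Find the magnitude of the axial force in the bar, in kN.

P ≈ 132 kN (compressive)

Free thermal expansion of the whole bar: Σ αᵢΔT Lᵢ = 18.3×10⁻⁶×58×725 + 11.4×10⁻⁶×58×200 + 26.5×10⁻⁶×58×725 = 2.016 mm.
Since the ends are fixed, an axial force P builds up, equal in every segment, with P · Σ Lᵢ/(AᵢEᵢ) = δ_free.
The series flexibility is Σ Lᵢ/(AᵢEᵢ) = 725/(1475×110×10³) + 200/(2100×203×10³) + 725/(1600×44×10³) = 1.524×10⁻⁵ mm/N.
So P = 2.016 / 1.524×10⁻⁵ = 132.3 kN, compressive.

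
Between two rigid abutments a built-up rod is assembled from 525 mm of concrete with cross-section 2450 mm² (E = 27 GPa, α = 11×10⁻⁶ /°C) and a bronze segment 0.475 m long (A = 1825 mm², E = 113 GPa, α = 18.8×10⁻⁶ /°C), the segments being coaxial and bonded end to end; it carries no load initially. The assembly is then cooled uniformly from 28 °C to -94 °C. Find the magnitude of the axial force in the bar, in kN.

Free thermal contraction of the whole bar: Σ αᵢΔT Lᵢ = 11×10⁻⁶×122×525 + 18.8×10⁻⁶×122×475 = 1.794 mm.
Since the ends are fixed, an axial force P builds up, equal in every segment, with P · Σ Lᵢ/(AᵢEᵢ) = δ_free.
Σ Lᵢ/(AᵢEᵢ) = 525/(2450×27×10³) + 475/(1825×113×10³) = 1.024×10⁻⁵ mm/N.
So P = 1.794 / 1.024×10⁻⁵ = 175.2 kN, tensile.

P ≈ 175 kN (tensile)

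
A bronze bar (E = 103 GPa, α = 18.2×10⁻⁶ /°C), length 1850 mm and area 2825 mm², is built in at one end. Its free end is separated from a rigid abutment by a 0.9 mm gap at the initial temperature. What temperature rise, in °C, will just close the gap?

The gap closes when αΔT L = 0.9 mm, since the bar is still unstressed at that instant.
ΔT = 0.9 / (18.2×10⁻⁶ × 1850) = 26.73 °C.

ΔT ≈ 26.7 °C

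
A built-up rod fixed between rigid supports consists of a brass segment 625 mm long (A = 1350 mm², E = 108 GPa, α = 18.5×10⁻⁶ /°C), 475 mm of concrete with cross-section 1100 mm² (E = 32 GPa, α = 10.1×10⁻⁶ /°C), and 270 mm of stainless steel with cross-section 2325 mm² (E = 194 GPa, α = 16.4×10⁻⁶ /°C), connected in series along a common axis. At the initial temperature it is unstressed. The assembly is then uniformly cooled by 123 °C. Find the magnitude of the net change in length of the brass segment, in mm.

|ΔL| ≈ 0.826 mm

If the supports were absent, the total length change would be Σ αᵢΔT Lᵢ = 18.5×10⁻⁶×123×625 + 10.1×10⁻⁶×123×475 + 16.4×10⁻⁶×123×270 = 2.557 mm.
Since the ends are fixed, an axial force P builds up, equal in every segment, with P · Σ Lᵢ/(AᵢEᵢ) = δ_free.
The series flexibility is Σ Lᵢ/(AᵢEᵢ) = 625/(1350×108×10³) + 475/(1100×32×10³) + 270/(2325×194×10³) = 1.838×10⁻⁵ mm/N.
Hence P = δ_free / Σ(L/AE) = 2.557/1.838×10⁻⁵ = 139.1 kN (tensile).
For the brass segment, free thermal change = 18.5×10⁻⁶×123×625 = 1.422 mm and elastic change from P = 139100×625/(1350×108×10³) = 0.5964 mm; these oppose, so the net change is 0.826 mm (segment shortens).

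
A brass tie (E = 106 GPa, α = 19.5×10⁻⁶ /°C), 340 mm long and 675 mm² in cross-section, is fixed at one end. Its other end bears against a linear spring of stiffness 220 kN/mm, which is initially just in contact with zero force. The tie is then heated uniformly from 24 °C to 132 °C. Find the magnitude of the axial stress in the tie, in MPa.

σ ≈ 114 MPa (compressive)

If the spring were absent the tie would lengthen by αΔT L = 19.5×10⁻⁶ × 108 × 340 = 0.716 mm.
With a force P in the spring, the elastic change of the tie is PL/(AE) and that of the spring is P/k; compatibility requires their sum to equal δ_free.
P [ L/(AE) + 1/k ] = δ_free → P [ 340/(675×106×10³) + 1/(220×10³) ] = 0.716.
P = 0.716 / 9.297×10⁻⁶ = 77020 N.
σ = P/A = 77020/675 = 114.1 MPa.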